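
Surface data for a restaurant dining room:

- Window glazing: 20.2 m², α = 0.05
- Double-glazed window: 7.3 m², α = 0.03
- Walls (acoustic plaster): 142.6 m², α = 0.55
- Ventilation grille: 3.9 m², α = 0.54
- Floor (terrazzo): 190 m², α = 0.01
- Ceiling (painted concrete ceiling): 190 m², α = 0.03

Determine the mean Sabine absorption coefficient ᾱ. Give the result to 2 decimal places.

Total surface area S = 554.0 m².
Σ(Sᵢαᵢ) = 20.2×0.05 + 7.3×0.03 + 142.6×0.55 + 3.9×0.54 + 190×0.01 + 190×0.03 = 89.365.
ᾱ = A/S = 0.16.

0.16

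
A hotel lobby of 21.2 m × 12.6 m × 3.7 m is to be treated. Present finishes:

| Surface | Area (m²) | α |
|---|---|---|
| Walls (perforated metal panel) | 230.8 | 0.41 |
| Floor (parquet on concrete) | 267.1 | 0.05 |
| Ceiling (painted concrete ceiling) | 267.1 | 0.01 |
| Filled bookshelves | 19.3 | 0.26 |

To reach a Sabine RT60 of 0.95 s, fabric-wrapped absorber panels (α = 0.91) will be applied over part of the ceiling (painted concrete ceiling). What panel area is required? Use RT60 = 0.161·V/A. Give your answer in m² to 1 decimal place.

57.6

Summing Sᵢαᵢ: 94.628 + 13.355 + 2.671 + 5.018 → A₁ = 115.672 sabins.
Required A₂ = 0.161·988.344/0.95 = 167.498 sabins.
Absorption to add: 167.498 − 115.672 = 51.826 sabins.
Each m² of panel replacing the ceiling (painted concrete ceiling) adds (0.91 − 0.01) = 0.90 sabins.
Panel area = 51.826 / 0.90 = 57.6 m².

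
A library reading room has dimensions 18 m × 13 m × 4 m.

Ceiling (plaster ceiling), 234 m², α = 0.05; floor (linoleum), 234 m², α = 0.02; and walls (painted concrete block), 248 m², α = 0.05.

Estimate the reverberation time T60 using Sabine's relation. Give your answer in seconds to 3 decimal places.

A = Σ Sᵢαᵢ = 234×0.05 + 234×0.02 + 248×0.05 = 28.780 sabins.
Volume V = 18 × 13 × 4 = 936 m³.
T = 0.161 V/A = 0.161·936/28.780 = 5.236 s.

5.236 s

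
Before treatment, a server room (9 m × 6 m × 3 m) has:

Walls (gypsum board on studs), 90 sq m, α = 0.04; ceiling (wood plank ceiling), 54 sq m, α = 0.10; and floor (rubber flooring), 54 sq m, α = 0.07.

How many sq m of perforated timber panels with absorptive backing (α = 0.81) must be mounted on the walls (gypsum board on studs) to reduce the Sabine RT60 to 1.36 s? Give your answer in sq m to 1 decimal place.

Equivalent absorption area: A₁ = 90×0.04 + 54×0.10 + 54×0.07 = 12.780 sq m.
Required A₂ = 0.161·162/1.36 = 19.178 sabins.
ΔA needed = 19.178 − 12.780 = 6.398 sabins.
Net gain per sq m: Δα = 0.81 − 0.04 = 0.77.
Panel area = 6.398 / 0.77 = 8.3 sq m.

8.3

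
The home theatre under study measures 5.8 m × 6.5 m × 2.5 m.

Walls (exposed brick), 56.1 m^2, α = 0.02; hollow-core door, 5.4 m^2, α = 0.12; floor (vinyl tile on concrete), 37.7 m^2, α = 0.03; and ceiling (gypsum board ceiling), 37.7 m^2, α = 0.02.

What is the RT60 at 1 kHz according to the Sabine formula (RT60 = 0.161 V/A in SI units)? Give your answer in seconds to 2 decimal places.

4.15 sec

A = Σ Sᵢαᵢ = 56.1·0.02 + 5.4·0.12 + 37.7·0.03 + 37.7·0.02 = 3.655 sabins.
Volume V = 5.8 × 6.5 × 2.5 = 94.25 m³.
RT60 = 0.161 · V / A = 0.161 × 94.25 / 3.655 = 4.15 s.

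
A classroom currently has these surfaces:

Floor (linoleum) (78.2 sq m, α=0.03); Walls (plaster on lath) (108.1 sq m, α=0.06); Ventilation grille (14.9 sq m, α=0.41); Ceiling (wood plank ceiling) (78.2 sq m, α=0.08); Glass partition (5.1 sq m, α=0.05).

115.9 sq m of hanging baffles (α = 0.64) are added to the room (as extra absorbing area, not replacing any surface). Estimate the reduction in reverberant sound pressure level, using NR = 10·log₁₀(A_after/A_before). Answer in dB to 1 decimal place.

Equivalent absorption area: A_before = 78.2*0.03 + 108.1*0.06 + 14.9*0.41 + 78.2*0.08 + 5.1*0.05 = 21.452 sq m.
Treatment contributes 115.9·0.64 = 74.176 sabins.
A_after = 21.452 + 74.176 = 95.628 sabins.
Reduction = 10 log₁₀(A_after/A_before) = 10 log₁₀(4.4578) = 6.5 dB.

6.5 dB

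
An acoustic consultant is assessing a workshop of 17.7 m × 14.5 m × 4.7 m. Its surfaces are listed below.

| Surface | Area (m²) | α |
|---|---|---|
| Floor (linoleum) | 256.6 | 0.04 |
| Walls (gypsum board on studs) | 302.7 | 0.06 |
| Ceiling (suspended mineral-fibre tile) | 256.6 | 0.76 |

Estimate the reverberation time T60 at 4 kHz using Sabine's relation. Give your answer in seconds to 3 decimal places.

A = Σ Sᵢαᵢ = 256.6×0.04 + 302.7×0.06 + 256.6×0.76 = 223.442 sabins.
Volume V = 17.7 × 14.5 × 4.7 = 1206.255 m³.
RT60 = 0.161 · V / A = 0.161 × 1206.255 / 223.442 = 0.869 s.

0.869 s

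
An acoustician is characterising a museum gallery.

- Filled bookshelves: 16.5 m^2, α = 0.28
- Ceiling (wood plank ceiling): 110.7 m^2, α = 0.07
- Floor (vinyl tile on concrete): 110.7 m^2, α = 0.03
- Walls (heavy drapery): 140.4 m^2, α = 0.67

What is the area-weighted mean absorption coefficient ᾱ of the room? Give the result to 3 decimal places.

0.290

Total surface area S = 378.3 m^2.
Weighted sum Σ Sα = 109.758.
ᾱ = A/S = 0.290.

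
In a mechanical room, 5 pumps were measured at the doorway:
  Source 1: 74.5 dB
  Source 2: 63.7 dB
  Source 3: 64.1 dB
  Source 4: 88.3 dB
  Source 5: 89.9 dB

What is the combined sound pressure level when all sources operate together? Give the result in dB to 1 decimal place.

Converting to relative power and adding: 10^(74.5/10) + 10^(63.7/10) + 10^(64.1/10) + 10^(88.3/10) + 10^(89.9/10) = 1.686e+09.
L_total = 10·log₁₀(1.686e+09) = 92.3 dB.

92.3 dB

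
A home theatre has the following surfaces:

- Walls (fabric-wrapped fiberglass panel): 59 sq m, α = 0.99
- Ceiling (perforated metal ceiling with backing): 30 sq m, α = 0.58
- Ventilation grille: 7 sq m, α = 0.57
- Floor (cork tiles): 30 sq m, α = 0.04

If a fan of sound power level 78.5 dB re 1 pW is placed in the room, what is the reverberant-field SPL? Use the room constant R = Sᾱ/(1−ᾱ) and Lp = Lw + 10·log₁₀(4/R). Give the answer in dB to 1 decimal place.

A = 81.000 sabins; S = 126.0 sq m.
ᾱ = 81.000/126.0 = 0.6429; R = Sᾱ/(1−ᾱ) = 81.000/(1−0.6429) = 226.827 sq m.
Lp = 78.5 + 10·log₁₀(4/226.827) = 78.5 + (-17.54) = 61.0 dB.

61.0 dB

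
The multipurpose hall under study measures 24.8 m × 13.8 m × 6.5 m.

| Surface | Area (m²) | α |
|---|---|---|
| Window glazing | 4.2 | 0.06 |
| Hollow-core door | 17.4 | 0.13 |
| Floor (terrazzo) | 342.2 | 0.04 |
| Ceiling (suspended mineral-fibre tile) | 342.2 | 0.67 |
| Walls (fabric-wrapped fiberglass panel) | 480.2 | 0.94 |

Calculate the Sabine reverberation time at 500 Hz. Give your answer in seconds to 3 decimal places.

A = Σ Sᵢαᵢ = 4.2*0.06 + 17.4*0.13 + 342.2*0.04 + 342.2*0.67 + 480.2*0.94 = 696.864 sabins.
Volume V = 24.8 × 13.8 × 6.5 = 2224.56 m³.
T = 0.161 V/A = 0.161·2224.56/696.864 = 0.514 s.

0.514 seconds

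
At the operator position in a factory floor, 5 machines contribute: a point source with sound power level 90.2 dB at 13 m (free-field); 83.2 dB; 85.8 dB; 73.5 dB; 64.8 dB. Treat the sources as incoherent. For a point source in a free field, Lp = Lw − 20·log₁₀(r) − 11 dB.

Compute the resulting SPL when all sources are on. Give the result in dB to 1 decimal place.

Source at 13 m: Lp = 90.2 − 20·log₁₀(13) − 11 = 56.9 dB.
Converting to relative power and adding: 10^(56.9/10) + 10^(83.2/10) + 10^(85.8/10) + 10^(73.5/10) + 10^(64.8/10) = 6.15e+08.
L_total = 10·log₁₀(6.15e+08) = 87.9 dB.

87.9 dB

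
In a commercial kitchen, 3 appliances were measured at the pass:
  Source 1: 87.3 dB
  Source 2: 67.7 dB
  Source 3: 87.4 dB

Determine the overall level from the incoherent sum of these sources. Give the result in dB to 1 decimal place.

90.4 dB

Converting to relative power and adding: 10^(87.3/10) + 10^(67.7/10) + 10^(87.4/10) = 1.092e+09.
L_total = 10·log₁₀(1.092e+09) = 90.4 dB.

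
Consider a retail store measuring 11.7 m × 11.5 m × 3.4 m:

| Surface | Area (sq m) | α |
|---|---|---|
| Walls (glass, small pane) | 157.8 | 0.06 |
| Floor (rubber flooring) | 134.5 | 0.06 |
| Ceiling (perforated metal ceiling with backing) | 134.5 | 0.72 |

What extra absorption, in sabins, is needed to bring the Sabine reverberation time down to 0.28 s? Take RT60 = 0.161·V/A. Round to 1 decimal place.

148.7 sabins

Equivalent absorption area: A₁ = 157.8*0.06 + 134.5*0.06 + 134.5*0.72 = 114.378 sq m.
For T = 0.28 s, need A₂ = 0.161·V/T = 0.161·457.47/0.28 = 263.045 sabins.
Shortfall: 263.045 − 114.378 = 148.7 sabins.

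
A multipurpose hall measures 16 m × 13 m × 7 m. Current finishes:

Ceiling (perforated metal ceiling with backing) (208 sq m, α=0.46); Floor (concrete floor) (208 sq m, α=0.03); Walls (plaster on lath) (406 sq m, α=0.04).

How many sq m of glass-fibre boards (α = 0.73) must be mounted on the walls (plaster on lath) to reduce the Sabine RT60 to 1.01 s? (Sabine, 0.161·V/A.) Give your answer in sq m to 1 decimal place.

Summing Sᵢαᵢ: 95.680 + 6.240 + 16.240 → A₁ = 118.160 sabins.
Required A₂ = 0.161·1456/1.01 = 232.095 sabins.
Absorption to add: 232.095 − 118.160 = 113.935 sabins.
Each sq m of panel replacing the walls (plaster on lath) adds (0.73 − 0.04) = 0.69 sabins.
Panel area = 113.935 / 0.69 = 165.1 sq m.

165.1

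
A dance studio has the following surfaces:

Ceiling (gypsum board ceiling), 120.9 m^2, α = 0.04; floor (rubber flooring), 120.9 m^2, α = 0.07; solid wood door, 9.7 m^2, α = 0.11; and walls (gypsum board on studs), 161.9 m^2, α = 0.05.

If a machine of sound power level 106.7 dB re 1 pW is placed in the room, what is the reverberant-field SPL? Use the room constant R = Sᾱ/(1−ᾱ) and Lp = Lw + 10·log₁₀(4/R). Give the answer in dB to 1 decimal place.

A = 22.461 sabins; S = 413.4 m^2.
ᾱ = 0.0543, so room constant R = A/(1−ᾱ) = 23.751 m^2.
Lp = Lw + 10 log₁₀(4/R) = 106.7 -7.74 = 99.0 dB.

99.0 dB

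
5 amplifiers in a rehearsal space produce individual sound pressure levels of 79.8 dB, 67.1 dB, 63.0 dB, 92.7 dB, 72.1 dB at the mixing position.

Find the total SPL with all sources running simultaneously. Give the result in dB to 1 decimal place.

Converting to relative power and adding: 10^(79.8/10) + 10^(67.1/10) + 10^(63.0/10) + 10^(92.7/10) + 10^(72.1/10) = 1.981e+09.
Combined level = 10 log₁₀(1.981e+09) = 93.0 dB.

93.0 dB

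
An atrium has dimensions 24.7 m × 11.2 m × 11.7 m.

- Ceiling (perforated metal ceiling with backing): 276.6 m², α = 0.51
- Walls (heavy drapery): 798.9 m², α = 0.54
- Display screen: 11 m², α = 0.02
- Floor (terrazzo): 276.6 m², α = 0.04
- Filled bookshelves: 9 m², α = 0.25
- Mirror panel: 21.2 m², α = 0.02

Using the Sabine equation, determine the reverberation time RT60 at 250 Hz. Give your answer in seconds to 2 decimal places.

0.89 s

A = Σ Sᵢαᵢ = 276.6*0.51 + 798.9*0.54 + 11*0.02 + 276.6*0.04 + 9*0.25 + 21.2*0.02 = 586.430 sabins.
V = 24.7·11.2·11.7 = 3236.688 m³.
RT60 = 0.161 · V / A = 0.161 × 3236.688 / 586.430 = 0.89 s.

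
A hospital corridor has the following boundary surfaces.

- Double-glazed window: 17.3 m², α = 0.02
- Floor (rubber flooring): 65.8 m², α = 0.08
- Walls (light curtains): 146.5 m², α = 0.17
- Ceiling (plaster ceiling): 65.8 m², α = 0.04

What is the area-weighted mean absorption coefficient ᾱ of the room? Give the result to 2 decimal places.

S = Σ Sᵢ = 17.3 + 65.8 + 146.5 + 65.8 = 295.4 m².
A = 17.3·0.02 + 65.8·0.08 + 146.5·0.17 + 65.8·0.04 = 33.147 sabins.
ᾱ = A/S = 0.11.

0.11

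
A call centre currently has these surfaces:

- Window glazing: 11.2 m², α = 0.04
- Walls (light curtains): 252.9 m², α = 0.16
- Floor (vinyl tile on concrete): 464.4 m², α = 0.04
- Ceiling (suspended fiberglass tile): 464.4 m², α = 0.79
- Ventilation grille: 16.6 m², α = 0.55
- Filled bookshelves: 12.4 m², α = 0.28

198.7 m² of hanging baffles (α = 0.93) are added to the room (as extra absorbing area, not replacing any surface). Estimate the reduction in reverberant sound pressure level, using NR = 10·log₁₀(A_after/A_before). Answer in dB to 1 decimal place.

Total absorption A_before = 11.2×0.04 + 252.9×0.16 + 464.4×0.04 + 464.4×0.79 + 16.6×0.55 + 12.4×0.28
  = 0.448 + 40.464 + 18.576 + 366.876 + 9.130 + 3.472 = 438.966 m² sabins.
Added absorption = 198.7 × 0.93 = 184.791 sabins.
A_after = 438.966 + 184.791 = 623.757 sabins.
NR = 10·log₁₀(623.757/438.966) = 1.5 dB.

1.5 dB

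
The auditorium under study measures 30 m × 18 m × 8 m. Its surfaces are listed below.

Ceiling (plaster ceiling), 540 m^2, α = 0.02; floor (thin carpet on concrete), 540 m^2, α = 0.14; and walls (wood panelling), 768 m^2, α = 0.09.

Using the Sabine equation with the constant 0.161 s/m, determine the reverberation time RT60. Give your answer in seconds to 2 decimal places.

4.47 seconds

A = Σ Sᵢαᵢ = 540·0.02 + 540·0.14 + 768·0.09 = 155.520 sabins.
V = 30·18·8 = 4320 m³.
Sabine: RT60 = 0.161 × 4320 / 155.520 = 4.47 s.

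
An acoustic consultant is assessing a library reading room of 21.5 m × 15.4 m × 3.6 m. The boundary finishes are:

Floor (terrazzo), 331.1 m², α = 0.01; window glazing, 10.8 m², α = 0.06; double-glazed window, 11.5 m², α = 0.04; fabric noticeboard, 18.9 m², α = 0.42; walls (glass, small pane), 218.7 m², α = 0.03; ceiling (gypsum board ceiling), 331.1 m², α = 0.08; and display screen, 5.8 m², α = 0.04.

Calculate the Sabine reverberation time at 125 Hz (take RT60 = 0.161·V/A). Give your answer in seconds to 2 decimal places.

Summing Sᵢαᵢ: 3.311 + 0.648 + 0.460 + 7.938 + 6.561 + 26.488 + 0.232 → A = 45.638 sabins.
Volume V = 21.5 × 15.4 × 3.6 = 1191.96 m³.
RT60 = 0.161 · V / A = 0.161 × 1191.96 / 45.638 = 4.20 s.

4.20 s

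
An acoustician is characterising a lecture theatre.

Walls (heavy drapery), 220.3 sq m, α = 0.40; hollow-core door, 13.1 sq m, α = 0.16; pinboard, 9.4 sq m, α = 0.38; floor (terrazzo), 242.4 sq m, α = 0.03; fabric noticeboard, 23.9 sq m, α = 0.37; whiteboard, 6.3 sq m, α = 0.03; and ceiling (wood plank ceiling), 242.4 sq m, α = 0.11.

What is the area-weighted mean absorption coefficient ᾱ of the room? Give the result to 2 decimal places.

S = Σ Sᵢ = 220.3 + 13.1 + 9.4 + 242.4 + 23.9 + 6.3 + 242.4 = 757.8 sq m.
Σ(Sᵢαᵢ) = 220.3*0.40 + 13.1*0.16 + 9.4*0.38 + 242.4*0.03 + 23.9*0.37 + 6.3*0.03 + 242.4*0.11 = 136.756.
ᾱ = A/S = 0.18.

0.18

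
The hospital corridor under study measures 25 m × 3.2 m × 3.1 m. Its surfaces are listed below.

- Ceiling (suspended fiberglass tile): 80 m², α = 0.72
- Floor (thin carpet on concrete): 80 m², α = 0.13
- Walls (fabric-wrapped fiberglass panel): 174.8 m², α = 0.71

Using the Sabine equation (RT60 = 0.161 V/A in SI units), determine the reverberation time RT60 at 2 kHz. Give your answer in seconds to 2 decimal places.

Equivalent absorption area: A = 80*0.72 + 80*0.13 + 174.8*0.71 = 192.108 m².
Volume V = 25 × 3.2 × 3.1 = 248 m³.
Sabine: RT60 = 0.161 × 248 / 192.108 = 0.21 s.

0.21 s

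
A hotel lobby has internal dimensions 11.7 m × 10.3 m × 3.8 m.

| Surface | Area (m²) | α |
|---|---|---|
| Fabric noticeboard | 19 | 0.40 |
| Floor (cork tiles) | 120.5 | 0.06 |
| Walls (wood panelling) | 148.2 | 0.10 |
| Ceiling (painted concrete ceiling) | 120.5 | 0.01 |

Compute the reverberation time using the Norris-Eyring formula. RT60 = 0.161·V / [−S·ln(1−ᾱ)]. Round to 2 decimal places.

Total surface area S = 19 + 120.5 + 148.2 + 120.5 = 408.2 m².
Absorption A = 19×0.40 + 120.5×0.06 + 148.2×0.10 + 120.5×0.01 = 30.855 sabins.
Mean coefficient ᾱ = A/S = 0.0756.
Eyring denominator: −S ln(1−ᾱ) = 32.089.
V = 11.7 × 10.3 × 3.8 = 457.938 m³.
T = 0.161·V/[−S·ln(1−ᾱ)] = 0.161·457.938/32.089 = 2.30 s.

2.30 sec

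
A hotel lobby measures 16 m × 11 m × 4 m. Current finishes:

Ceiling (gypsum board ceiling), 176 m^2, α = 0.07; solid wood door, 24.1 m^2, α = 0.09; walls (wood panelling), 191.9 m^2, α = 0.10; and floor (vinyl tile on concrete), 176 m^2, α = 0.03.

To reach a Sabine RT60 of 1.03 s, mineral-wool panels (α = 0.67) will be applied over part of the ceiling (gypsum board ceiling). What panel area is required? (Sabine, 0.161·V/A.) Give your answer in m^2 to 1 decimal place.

118.5

Summing Sᵢαᵢ: 12.320 + 2.169 + 19.190 + 5.280 → A₁ = 38.959 sabins.
Required A₂ = 0.161·704/1.03 = 110.043 sabins.
Absorption to add: 110.043 − 38.959 = 71.084 sabins.
Net gain per m^2: Δα = 0.67 − 0.07 = 0.60.
Area = ΔA/Δα = 71.084/0.60 = 118.5 m^2.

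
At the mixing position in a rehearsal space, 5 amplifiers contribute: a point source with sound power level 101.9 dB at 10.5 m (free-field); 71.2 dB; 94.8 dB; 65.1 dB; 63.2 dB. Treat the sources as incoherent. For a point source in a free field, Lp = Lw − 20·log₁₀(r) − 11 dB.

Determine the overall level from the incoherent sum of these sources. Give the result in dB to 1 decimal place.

Source at 10.5 m: Lp = 101.9 − 20·log₁₀(10.5) − 11 = 70.5 dB.
Sum in the linear (power) domain: Σ 10^(Lᵢ/10) = 10^(70.5/10) + 10^(71.2/10) + 10^(94.8/10) + 10^(65.1/10) + 10^(63.2/10) = 3.05e+09.
Combined level = 10 log₁₀(3.05e+09) = 94.8 dB.

94.8 dB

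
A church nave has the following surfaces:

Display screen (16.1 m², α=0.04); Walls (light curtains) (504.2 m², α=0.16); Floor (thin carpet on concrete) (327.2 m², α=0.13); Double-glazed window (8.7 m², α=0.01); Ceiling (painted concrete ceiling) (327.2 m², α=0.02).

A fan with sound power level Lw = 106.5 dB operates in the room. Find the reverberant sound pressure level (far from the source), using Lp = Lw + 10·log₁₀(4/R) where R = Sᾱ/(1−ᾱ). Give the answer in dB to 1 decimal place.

90.9 dB

A = 130.483 sabins; S = 1183.4 m².
ᾱ = 130.483/1183.4 = 0.1103; R = Sᾱ/(1−ᾱ) = 130.483/(1−0.1103) = 146.660 m².
Lp = Lw + 10 log₁₀(4/R) = 106.5 -15.64 = 90.9 dB.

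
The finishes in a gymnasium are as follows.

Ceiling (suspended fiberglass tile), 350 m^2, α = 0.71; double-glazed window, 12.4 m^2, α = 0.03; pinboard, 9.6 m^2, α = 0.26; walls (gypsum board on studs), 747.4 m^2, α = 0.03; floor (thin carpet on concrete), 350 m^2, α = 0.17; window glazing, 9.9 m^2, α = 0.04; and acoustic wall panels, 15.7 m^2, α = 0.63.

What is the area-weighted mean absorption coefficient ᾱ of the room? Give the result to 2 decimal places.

0.23

Total surface area S = 1495.0 m^2.
Weighted sum Σ Sα = 343.577.
ᾱ = 343.577 / 1495.0 = 0.23.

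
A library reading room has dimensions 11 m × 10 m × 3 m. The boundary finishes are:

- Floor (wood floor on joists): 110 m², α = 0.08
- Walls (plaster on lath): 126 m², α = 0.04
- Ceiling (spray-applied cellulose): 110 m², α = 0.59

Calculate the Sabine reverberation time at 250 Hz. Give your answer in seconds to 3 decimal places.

A = Σ Sᵢαᵢ = 110×0.08 + 126×0.04 + 110×0.59 = 78.740 sabins.
V = 11·10·3 = 330 m³.
T = 0.161 V/A = 0.161·330/78.740 = 0.675 s.

0.675 sec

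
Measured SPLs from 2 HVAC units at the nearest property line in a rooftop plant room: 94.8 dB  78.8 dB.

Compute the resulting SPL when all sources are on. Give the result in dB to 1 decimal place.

94.9 dB

Sum in the linear (power) domain: Σ 10^(Lᵢ/10) = 10^(94.8/10) + 10^(78.8/10) = 3.096e+09.
L_total = 10·log₁₀(3.096e+09) = 94.9 dB.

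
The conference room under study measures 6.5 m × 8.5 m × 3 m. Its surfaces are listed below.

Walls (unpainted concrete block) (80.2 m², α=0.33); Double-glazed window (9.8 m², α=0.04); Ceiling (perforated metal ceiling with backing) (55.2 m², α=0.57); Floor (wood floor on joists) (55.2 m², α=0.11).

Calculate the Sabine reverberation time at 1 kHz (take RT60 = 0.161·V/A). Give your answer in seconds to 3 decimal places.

0.414 s

Equivalent absorption area: A = 80.2×0.33 + 9.8×0.04 + 55.2×0.57 + 55.2×0.11 = 64.394 m².
Room volume: 165.75 m³.
RT60 = 0.161 · V / A = 0.161 × 165.75 / 64.394 = 0.414 s.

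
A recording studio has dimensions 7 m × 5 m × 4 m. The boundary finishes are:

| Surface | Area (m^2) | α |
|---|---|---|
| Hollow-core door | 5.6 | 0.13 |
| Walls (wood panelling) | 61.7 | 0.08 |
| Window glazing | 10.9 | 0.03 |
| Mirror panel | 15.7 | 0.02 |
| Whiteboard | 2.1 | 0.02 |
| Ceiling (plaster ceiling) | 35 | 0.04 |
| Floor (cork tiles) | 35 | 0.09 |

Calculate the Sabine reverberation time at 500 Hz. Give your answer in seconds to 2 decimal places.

2.07 sec

Total absorption A = 5.6·0.13 + 61.7·0.08 + 10.9·0.03 + 15.7·0.02 + 2.1·0.02 + 35·0.04 + 35·0.09
  = 0.728 + 4.936 + 0.327 + 0.314 + 0.042 + 1.400 + 3.150 = 10.897 m^2 sabins.
Volume V = 7 × 5 × 4 = 140 m³.
Sabine: RT60 = 0.161 × 140 / 10.897 = 2.07 s.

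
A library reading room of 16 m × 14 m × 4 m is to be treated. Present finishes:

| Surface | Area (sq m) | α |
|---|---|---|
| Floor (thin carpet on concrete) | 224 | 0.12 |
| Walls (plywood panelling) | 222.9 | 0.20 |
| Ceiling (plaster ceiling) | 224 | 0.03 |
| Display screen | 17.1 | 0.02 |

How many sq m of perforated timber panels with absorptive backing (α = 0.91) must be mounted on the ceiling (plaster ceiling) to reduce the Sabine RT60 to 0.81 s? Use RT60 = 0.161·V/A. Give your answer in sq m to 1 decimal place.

A₁ = Σ Sᵢαᵢ = 224×0.12 + 222.9×0.20 + 224×0.03 + 17.1×0.02 = 78.522 sabins.
V = 896 m³. Target absorption A₂ = 0.161 × 896 / 0.81 = 178.094 sabins.
ΔA needed = 178.094 − 78.522 = 99.572 sabins.
Net gain per sq m: Δα = 0.91 − 0.03 = 0.88.
Area = ΔA/Δα = 99.572/0.88 = 113.1 sq m.

113.1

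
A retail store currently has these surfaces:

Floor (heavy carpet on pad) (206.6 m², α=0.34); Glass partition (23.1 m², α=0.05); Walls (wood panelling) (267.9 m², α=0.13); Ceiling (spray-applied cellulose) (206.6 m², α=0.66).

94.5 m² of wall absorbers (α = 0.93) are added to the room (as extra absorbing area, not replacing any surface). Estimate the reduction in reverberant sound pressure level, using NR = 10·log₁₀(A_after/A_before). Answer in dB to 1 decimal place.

1.3 dB

A_before = Σ Sᵢαᵢ = 206.6·0.34 + 23.1·0.05 + 267.9·0.13 + 206.6·0.66 = 242.582 sabins.
Treatment contributes 94.5·0.93 = 87.885 sabins.
New total A_after = 330.467 sabins.
Reduction = 10 log₁₀(A_after/A_before) = 10 log₁₀(1.3623) = 1.3 dB.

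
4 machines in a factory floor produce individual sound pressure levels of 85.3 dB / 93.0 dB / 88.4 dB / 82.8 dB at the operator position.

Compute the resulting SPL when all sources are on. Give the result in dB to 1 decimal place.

95.1 dB

Σ 10^(Lᵢ/10) = 3.216e+09.
L_total = 10·log₁₀(3.216e+09) = 95.1 dB.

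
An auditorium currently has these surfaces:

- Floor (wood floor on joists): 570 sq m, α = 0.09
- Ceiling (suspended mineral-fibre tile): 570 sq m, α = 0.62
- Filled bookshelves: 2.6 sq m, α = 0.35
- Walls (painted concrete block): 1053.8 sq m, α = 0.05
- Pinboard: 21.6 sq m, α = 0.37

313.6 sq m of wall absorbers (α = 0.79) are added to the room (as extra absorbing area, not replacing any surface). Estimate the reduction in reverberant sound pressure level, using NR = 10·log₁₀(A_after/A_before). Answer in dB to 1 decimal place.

Total absorption A_before = 570×0.09 + 570×0.62 + 2.6×0.35 + 1053.8×0.05 + 21.6×0.37
  = 51.300 + 353.400 + 0.910 + 52.690 + 7.992 = 466.292 sq m sabins.
Added absorption = 313.6 × 0.79 = 247.744 sabins.
New total A_after = 714.036 sabins.
NR = 10·log₁₀(714.036/466.292) = 1.9 dB.

1.9 dB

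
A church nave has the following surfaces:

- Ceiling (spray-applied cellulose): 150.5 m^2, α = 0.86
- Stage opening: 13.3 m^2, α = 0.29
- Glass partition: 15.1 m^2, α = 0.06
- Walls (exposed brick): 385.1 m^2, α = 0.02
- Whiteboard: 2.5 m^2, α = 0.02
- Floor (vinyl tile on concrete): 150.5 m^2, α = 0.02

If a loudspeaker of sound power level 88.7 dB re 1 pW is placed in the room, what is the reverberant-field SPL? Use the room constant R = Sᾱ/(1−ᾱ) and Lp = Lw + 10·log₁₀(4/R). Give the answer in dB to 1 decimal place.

72.1 dB

Σ(Sᵢαᵢ) = 150.5·0.86 + 13.3·0.29 + 15.1·0.06 + 385.1·0.02 + 2.5·0.02 + 150.5·0.02 = 144.955; total area S = 717.0 m^2.
ᾱ = 144.955/717.0 = 0.2022; R = Sᾱ/(1−ᾱ) = 144.955/(1−0.2022) = 181.693 m^2.
Lp = 88.7 + 10·log₁₀(4/181.693) = 88.7 + (-16.57) = 72.1 dB.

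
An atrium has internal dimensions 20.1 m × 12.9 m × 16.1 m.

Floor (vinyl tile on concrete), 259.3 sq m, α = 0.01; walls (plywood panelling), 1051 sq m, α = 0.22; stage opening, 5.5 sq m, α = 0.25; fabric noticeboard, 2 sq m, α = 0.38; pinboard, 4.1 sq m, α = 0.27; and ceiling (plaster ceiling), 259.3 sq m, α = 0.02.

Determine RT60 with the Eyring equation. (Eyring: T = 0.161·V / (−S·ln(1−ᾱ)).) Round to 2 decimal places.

2.56 sec

S = Σ Sᵢ = 1581.2 sq m.
Σ(Sᵢαᵢ) = 259.3×0.01 + 1051×0.22 + 5.5×0.25 + 2×0.38 + 4.1×0.27 + 259.3×0.02 = 242.241.
Mean coefficient ᾱ = A/S = 0.1532.
−S·ln(1−ᾱ) = −1581.2 × ln(1 − 0.1532) = 262.939.
V = 20.1 × 12.9 × 16.1 = 4174.569 m³.
RT60 = 0.161 × 4174.569 / 262.939 = 2.56 s.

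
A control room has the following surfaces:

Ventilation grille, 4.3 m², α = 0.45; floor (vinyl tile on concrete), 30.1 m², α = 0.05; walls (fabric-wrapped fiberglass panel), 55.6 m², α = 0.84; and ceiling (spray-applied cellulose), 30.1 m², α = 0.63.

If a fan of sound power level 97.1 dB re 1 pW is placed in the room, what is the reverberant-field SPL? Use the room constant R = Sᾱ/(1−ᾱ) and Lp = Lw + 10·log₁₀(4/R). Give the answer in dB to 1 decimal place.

81.0 dB

A = 69.107 sabins; S = 120.1 m².
ᾱ = 69.107/120.1 = 0.5754; R = Sᾱ/(1−ᾱ) = 69.107/(1−0.5754) = 162.758 m².
Lp = Lw + 10 log₁₀(4/R) = 97.1 -16.09 = 81.0 dB.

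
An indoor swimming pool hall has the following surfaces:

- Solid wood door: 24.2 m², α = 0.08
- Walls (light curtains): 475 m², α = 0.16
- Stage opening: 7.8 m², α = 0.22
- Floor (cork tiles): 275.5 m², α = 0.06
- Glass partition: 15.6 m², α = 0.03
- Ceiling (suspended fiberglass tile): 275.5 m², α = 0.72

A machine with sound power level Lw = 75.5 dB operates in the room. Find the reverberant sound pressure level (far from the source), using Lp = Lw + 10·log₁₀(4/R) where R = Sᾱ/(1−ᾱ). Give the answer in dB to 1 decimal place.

A = 295.010 sabins; S = 1073.6 m².
ᾱ = 295.010/1073.6 = 0.2748; R = Sᾱ/(1−ᾱ) = 295.010/(1−0.2748) = 406.798 m².
Lp = 75.5 + 10·log₁₀(4/406.798) = 75.5 + (-20.07) = 55.4 dB.

55.4 dB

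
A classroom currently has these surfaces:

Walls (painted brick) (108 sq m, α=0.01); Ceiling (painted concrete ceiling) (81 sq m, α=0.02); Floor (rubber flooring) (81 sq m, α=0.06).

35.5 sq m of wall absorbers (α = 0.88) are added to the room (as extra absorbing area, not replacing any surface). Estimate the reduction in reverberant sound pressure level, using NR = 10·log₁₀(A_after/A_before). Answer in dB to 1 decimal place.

7.1 dB

A_before = Σ Sᵢαᵢ = 108×0.01 + 81×0.02 + 81×0.06 = 7.560 sabins.
Treatment contributes 35.5·0.88 = 31.240 sabins.
A_after = 7.560 + 31.240 = 38.800 sabins.
NR = 10·log₁₀(38.800/7.560) = 7.1 dB.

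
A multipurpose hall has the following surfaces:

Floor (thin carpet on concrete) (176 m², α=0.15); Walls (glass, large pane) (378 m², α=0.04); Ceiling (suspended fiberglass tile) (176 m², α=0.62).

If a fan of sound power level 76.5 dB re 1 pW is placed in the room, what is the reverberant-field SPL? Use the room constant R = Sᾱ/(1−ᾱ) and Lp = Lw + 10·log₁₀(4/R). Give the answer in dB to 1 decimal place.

59.7 dB

Σ(Sᵢαᵢ) = 176·0.15 + 378·0.04 + 176·0.62 = 150.640; total area S = 730.0 m².
ᾱ = 0.2064, so room constant R = A/(1−ᾱ) = 189.819 m².
Lp = Lw + 10 log₁₀(4/R) = 76.5 -16.76 = 59.7 dB.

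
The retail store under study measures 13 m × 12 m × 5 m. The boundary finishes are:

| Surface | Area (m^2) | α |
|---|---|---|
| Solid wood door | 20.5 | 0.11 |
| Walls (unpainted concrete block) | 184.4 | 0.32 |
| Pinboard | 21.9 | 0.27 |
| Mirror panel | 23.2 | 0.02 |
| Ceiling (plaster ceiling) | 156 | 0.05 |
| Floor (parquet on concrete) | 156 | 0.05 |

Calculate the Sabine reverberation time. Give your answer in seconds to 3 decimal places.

1.509 seconds

Total absorption A = 20.5*0.11 + 184.4*0.32 + 21.9*0.27 + 23.2*0.02 + 156*0.05 + 156*0.05
  = 2.255 + 59.008 + 5.913 + 0.464 + 7.800 + 7.800 = 83.240 m^2 sabins.
Volume V = 13 × 12 × 5 = 780 m³.
Sabine: RT60 = 0.161 × 780 / 83.240 = 1.509 s.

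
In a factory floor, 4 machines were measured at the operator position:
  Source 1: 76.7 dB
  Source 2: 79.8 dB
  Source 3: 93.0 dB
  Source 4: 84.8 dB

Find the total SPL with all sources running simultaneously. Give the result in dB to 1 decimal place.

93.9 dB

Σ 10^(Lᵢ/10) = 2.44e+09.
Combined level = 10 log₁₀(2.44e+09) = 93.9 dB.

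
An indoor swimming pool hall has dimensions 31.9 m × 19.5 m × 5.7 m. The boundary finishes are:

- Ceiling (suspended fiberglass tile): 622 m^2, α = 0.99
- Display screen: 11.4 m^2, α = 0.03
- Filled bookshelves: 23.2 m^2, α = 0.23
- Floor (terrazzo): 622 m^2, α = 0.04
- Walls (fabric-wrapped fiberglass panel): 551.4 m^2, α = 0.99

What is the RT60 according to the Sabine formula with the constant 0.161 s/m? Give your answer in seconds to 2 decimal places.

Total absorption A = 622*0.99 + 11.4*0.03 + 23.2*0.23 + 622*0.04 + 551.4*0.99
  = 615.780 + 0.342 + 5.336 + 24.880 + 545.886 = 1192.224 m^2 sabins.
Room volume: 3545.685 m³.
T = 0.161 V/A = 0.161·3545.685/1192.224 = 0.48 s.

0.48 sec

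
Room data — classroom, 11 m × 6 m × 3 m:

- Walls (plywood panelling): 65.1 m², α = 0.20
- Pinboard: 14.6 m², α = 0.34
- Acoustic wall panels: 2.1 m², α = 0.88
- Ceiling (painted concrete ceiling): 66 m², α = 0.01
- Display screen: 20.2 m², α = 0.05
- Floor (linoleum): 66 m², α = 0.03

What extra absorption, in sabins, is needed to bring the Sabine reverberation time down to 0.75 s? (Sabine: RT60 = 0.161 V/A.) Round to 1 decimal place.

A₁ = Σ Sᵢαᵢ = 65.1*0.20 + 14.6*0.34 + 2.1*0.88 + 66*0.01 + 20.2*0.05 + 66*0.03 = 23.482 sabins.
V = 198 m³. Required absorption A₂ = 0.161 × 198 / 0.75 = 42.504 sabins.
Additional absorption ΔA = 42.504 − 23.482 = 19.0 sabins.

19.0 sabins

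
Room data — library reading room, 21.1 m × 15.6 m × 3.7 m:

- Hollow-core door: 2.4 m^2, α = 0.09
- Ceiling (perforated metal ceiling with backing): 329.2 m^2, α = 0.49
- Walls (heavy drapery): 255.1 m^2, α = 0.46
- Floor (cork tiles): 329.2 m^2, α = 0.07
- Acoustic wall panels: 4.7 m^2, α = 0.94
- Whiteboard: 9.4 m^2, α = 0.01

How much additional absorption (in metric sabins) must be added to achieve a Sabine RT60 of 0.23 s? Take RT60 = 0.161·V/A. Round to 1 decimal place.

546.1 sabins

A₁ = Σ Sᵢαᵢ = 2.4×0.09 + 329.2×0.49 + 255.1×0.46 + 329.2×0.07 + 4.7×0.94 + 9.4×0.01 = 306.426 sabins.
Target A₂ = 0.161·1217.892/0.23 = 852.524 sabins (V = 1217.892 m³).
Additional absorption ΔA = 852.524 − 306.426 = 546.1 sabins.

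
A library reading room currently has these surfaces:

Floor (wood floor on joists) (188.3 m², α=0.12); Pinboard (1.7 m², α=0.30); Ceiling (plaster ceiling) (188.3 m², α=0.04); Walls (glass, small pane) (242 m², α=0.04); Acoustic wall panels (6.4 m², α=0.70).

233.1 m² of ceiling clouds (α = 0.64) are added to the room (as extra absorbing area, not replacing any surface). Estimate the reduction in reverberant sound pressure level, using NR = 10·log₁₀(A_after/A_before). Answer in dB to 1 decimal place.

Summing Sᵢαᵢ: 22.596 + 0.510 + 7.532 + 9.680 + 4.480 → A_before = 44.798 sabins.
Added absorption = 233.1 × 0.64 = 149.184 sabins.
New total A_after = 193.982 sabins.
Reduction = 10 log₁₀(A_after/A_before) = 10 log₁₀(4.3301) = 6.4 dB.

6.4 dB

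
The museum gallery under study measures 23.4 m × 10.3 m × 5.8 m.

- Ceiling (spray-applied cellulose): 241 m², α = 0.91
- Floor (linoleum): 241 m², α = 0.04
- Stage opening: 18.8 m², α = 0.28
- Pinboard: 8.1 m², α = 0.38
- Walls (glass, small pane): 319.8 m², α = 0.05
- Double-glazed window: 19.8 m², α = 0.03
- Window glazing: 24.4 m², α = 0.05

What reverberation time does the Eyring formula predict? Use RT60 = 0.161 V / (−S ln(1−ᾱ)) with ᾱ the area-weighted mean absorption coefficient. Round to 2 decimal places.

Total surface area S = 241 + 241 + 18.8 + 8.1 + 319.8 + 19.8 + 24.4 = 872.9 m².
Σ(Sᵢαᵢ) = 241×0.91 + 241×0.04 + 18.8×0.28 + 8.1×0.38 + 319.8×0.05 + 19.8×0.03 + 24.4×0.05 = 255.096.
ᾱ = 255.096 / 872.9 = 0.2922.
−S·ln(1−ᾱ) = −872.9 × ln(1 − 0.2922) = 301.669.
V = 23.4 × 10.3 × 5.8 = 1397.916 m³.
RT60 = 0.161 × 1397.916 / 301.669 = 0.75 s.

0.75 sec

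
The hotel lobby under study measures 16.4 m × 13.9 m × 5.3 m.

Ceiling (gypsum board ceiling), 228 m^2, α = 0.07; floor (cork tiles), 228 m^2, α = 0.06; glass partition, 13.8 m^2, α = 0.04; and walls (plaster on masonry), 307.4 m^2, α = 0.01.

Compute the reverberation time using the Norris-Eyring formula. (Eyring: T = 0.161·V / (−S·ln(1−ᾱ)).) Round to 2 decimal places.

Total surface area S = 228 + 228 + 13.8 + 307.4 = 777.2 m^2.
Σ(Sᵢαᵢ) = 228·0.07 + 228·0.06 + 13.8·0.04 + 307.4·0.01 = 33.266.
ᾱ = 33.266 / 777.2 = 0.0428.
Eyring denominator: −S ln(1−ᾱ) = 33.997.
V = 16.4 × 13.9 × 5.3 = 1208.188 m³.
RT60 = 0.161 × 1208.188 / 33.997 = 5.72 s.

5.72 seconds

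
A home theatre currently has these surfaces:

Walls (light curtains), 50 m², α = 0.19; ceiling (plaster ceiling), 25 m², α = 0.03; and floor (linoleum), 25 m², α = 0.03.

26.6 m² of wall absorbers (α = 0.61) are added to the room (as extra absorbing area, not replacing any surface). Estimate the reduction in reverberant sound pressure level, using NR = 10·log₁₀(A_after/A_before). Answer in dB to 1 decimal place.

3.9 dB

Total absorption A_before = 50·0.19 + 25·0.03 + 25·0.03
  = 9.500 + 0.750 + 0.750 = 11.000 m² sabins.
Added absorption = 26.6 × 0.61 = 16.226 sabins.
New total A_after = 27.226 sabins.
Reduction = 10 log₁₀(A_after/A_before) = 10 log₁₀(2.4751) = 3.9 dB.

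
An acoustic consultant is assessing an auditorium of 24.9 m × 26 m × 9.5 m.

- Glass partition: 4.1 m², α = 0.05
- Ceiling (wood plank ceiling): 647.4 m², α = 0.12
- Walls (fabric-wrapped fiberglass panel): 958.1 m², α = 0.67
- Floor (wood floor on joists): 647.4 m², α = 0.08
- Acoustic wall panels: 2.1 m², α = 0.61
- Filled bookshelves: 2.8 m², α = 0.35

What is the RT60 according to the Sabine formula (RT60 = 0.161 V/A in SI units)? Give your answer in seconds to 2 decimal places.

1.28 s

Summing Sᵢαᵢ: 0.205 + 77.688 + 641.927 + 51.792 + 1.281 + 0.980 → A = 773.873 sabins.
Volume V = 24.9 × 26 × 9.5 = 6150.3 m³.
Sabine: RT60 = 0.161 × 6150.3 / 773.873 = 1.28 s.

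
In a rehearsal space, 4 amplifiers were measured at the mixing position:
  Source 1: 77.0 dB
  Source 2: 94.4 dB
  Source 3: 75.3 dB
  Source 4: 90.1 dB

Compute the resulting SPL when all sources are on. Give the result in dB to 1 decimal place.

95.9 dB

Converting to relative power and adding: 10^(77.0/10) + 10^(94.4/10) + 10^(75.3/10) + 10^(90.1/10) = 3.862e+09.
Combined level = 10 log₁₀(3.862e+09) = 95.9 dB.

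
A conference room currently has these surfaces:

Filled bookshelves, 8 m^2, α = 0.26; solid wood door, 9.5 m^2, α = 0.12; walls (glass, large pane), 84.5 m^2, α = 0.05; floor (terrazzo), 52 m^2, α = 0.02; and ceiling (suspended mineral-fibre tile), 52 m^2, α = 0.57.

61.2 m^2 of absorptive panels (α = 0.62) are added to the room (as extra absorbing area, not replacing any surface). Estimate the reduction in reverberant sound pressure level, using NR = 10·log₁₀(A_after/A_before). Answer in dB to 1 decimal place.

A_before = Σ Sᵢαᵢ = 8*0.26 + 9.5*0.12 + 84.5*0.05 + 52*0.02 + 52*0.57 = 38.125 sabins.
Added absorption = 61.2 × 0.62 = 37.944 sabins.
A_after = 38.125 + 37.944 = 76.069 sabins.
Reduction = 10 log₁₀(A_after/A_before) = 10 log₁₀(1.9953) = 3.0 dB.

3.0 dB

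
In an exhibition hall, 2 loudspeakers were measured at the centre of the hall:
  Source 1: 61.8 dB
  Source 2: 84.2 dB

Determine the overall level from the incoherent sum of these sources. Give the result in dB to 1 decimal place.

84.2 dB

Sum in the linear (power) domain: Σ 10^(Lᵢ/10) = 10^(61.8/10) + 10^(84.2/10) = 2.645e+08.
Combined level = 10 log₁₀(2.645e+08) = 84.2 dB.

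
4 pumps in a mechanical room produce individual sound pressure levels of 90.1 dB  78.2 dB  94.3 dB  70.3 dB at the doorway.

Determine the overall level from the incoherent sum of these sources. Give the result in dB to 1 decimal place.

95.8 dB

Σ 10^(Lᵢ/10) = 3.792e+09.
Combined level = 10 log₁₀(3.792e+09) = 95.8 dB.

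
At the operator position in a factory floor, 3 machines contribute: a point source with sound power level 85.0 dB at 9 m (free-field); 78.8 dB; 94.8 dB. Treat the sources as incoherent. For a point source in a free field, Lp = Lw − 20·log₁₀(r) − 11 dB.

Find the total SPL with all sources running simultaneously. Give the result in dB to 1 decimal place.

94.9 dB

Source at 9 m: Lp = 85.0 − 20·log₁₀(9) − 11 = 54.9 dB.
Σ 10^(Lᵢ/10) = 3.096e+09.
Back to dB: 10·log₁₀ Σ = 94.9 dB.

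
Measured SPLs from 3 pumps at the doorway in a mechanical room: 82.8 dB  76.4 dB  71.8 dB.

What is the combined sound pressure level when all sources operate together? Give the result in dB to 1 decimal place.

84.0 dB

Sum in the linear (power) domain: Σ 10^(Lᵢ/10) = 10^(82.8/10) + 10^(76.4/10) + 10^(71.8/10) = 2.493e+08.
Combined level = 10 log₁₀(2.493e+08) = 84.0 dB.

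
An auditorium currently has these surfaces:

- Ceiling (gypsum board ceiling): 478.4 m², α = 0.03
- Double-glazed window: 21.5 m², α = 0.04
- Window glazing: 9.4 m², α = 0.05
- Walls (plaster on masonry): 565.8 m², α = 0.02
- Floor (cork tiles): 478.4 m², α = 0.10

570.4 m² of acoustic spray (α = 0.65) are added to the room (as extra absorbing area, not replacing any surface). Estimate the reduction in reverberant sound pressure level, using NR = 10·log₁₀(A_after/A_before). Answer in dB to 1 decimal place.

7.7 dB

A_before = Σ Sᵢαᵢ = 478.4×0.03 + 21.5×0.04 + 9.4×0.05 + 565.8×0.02 + 478.4×0.10 = 74.838 sabins.
Added absorption = 570.4 × 0.65 = 370.760 sabins.
New total A_after = 445.598 sabins.
Reduction = 10 log₁₀(A_after/A_before) = 10 log₁₀(5.9542) = 7.7 dB.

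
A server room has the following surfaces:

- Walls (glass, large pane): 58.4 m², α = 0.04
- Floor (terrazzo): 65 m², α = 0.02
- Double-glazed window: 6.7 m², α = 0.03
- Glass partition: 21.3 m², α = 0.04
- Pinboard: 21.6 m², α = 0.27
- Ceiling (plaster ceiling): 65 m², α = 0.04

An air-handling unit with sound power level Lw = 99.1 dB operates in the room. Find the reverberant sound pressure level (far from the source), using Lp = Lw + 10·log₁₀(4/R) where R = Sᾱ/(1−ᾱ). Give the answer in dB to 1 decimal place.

93.7 dB

A = 13.121 sabins; S = 238.0 m².
ᾱ = 0.0551, so room constant R = A/(1−ᾱ) = 13.886 m².
Lp = Lw + 10 log₁₀(4/R) = 99.1 -5.41 = 93.7 dB.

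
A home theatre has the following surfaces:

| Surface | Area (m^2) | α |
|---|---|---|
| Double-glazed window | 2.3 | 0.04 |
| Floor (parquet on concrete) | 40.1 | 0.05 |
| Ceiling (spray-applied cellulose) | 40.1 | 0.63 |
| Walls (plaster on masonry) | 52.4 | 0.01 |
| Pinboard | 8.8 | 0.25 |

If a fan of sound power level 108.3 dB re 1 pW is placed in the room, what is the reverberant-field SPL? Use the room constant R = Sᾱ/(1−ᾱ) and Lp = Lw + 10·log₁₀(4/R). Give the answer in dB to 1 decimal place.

98.5 dB

Σ(Sᵢαᵢ) = 2.3·0.04 + 40.1·0.05 + 40.1·0.63 + 52.4·0.01 + 8.8·0.25 = 30.084; total area S = 143.7 m^2.
ᾱ = 0.2094, so room constant R = A/(1−ᾱ) = 38.052 m^2.
Lp = Lw + 10 log₁₀(4/R) = 108.3 -9.78 = 98.5 dB.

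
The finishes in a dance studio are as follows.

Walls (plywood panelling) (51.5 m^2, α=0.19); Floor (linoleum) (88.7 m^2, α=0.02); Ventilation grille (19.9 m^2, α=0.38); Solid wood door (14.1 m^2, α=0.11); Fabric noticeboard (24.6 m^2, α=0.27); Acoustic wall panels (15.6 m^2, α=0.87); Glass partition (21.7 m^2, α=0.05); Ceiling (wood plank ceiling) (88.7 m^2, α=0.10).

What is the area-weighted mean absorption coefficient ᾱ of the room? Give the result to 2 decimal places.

0.16

Total surface area S = 324.8 m^2.
A = 51.5·0.19 + 88.7·0.02 + 19.9·0.38 + 14.1·0.11 + 24.6·0.27 + 15.6·0.87 + 21.7·0.05 + 88.7·0.10 = 50.841 sabins.
ᾱ = A/S = 0.16.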